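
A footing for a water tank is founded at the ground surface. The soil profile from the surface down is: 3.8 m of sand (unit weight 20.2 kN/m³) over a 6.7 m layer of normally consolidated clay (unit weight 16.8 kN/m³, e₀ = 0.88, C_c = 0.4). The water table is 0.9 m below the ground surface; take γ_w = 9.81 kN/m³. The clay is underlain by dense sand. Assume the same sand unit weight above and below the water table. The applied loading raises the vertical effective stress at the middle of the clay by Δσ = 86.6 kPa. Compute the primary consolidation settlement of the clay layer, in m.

Mid-depth of clay below the ground surface: z = 3.8 + 6.7/2 = 7.15 m.
Total vertical stress at mid-clay: σ_v = 20.2×3.8 + 16.8×3.35 = 133.04 kPa.
Pore pressure: u = 9.81×(7.15 − 0.9) = 61.312 kPa.
Initial effective stress: σ'_0 = σ_v − u = 133.04 − 61.312 = 71.728 kPa.
Final effective stress: σ'_f = σ'_0 + Δσ = 71.728 + 86.6 = 158.33 kPa.
Normally consolidated clay, so the full stress increment lies on the virgin compression line:
S_c = C_c·H/(1+e₀)·log₁₀(σ'_f/σ'_0) = 0.4×6.7/(1+0.88)×log₁₀(158.33/71.728)
    = 1.4255 × 0.34387 = 0.4902 m

S_c ≈ 0.49 m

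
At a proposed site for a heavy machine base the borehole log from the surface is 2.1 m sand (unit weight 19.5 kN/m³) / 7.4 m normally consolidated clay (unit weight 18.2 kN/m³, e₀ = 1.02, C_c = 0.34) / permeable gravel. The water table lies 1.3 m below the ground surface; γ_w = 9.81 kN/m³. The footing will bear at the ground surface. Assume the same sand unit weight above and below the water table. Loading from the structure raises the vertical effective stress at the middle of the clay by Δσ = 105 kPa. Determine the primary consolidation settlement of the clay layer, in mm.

S_c ≈ 524 mm

Mid-depth of clay below the ground surface: z = 2.1 + 7.4/2 = 5.8 m.
Total vertical stress at mid-clay: σ_v = 19.5×2.1 + 18.2×3.7 = 108.29 kPa.
Pore pressure: u = 9.81×(5.8 − 1.3) = 44.145 kPa.
Initial effective stress: σ'_0 = σ_v − u = 108.29 − 44.145 = 64.145 kPa.
Final effective stress: σ'_f = σ'_0 + Δσ = 64.145 + 105 = 169.14 kPa.
Normally consolidated clay, so the full stress increment lies on the virgin compression line:
S_c = C_c·H/(1+e₀)·log₁₀(σ'_f/σ'_0) = 0.34×7.4/(1+1.02)×log₁₀(169.14/64.145)
    = 1.2455 × 0.42108 = 0.5245 m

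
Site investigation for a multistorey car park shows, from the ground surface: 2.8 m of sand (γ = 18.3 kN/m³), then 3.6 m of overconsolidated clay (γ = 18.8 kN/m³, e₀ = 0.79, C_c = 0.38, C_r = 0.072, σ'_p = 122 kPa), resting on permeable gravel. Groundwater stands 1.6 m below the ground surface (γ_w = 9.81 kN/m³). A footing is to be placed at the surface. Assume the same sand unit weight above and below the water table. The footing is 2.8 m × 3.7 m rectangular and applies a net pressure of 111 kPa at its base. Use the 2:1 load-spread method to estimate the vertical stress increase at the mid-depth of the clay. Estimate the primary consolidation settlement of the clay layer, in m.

Mid-depth of clay below the ground surface: z = 2.8 + 3.6/2 = 4.6 m.
Total vertical stress at mid-clay: σ_v = 18.3×2.8 + 18.8×1.8 = 85.08 kPa.
Pore pressure: u = 9.81×(4.6 − 1.6) = 29.43 kPa.
Initial effective stress: σ'_0 = σ_v − u = 85.08 − 29.43 = 55.65 kPa.
Stress increase at mid-clay by the 2:1 spreading method:
Δσ = qBL/((B+z)(L+z)) = 111×2.8×3.7/((2.8+4.6)(3.7+4.6)) = 18.723 kPa
Final effective stress: σ'_f = 55.65 + 18.723 = 74.373 kPa.
σ'_f = 74.373 ≤ σ'_p = 122 kPa, so the clay remains overconsolidated and only the recompression index applies:
S_c = C_r·H/(1+e₀)·log₁₀(σ'_f/σ'_0) = 0.072×3.6/1.79×log₁₀(74.373/55.65)
    = 0.14481 × 0.12595 = 0.01824 m

S_c ≈ 0.0182 m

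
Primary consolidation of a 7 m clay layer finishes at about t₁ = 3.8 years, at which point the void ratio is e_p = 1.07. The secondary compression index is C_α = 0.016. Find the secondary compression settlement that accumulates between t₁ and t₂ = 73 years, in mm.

S_s ≈ 69.4 mm

Secondary compression: S_s = C_α·H/(1+e_p)·log₁₀(t₂/t₁)
S_s = 0.016×7/(1+1.07)×log₁₀(73/3.8)
    = 0.05411 × 1.284 = 0.06945 m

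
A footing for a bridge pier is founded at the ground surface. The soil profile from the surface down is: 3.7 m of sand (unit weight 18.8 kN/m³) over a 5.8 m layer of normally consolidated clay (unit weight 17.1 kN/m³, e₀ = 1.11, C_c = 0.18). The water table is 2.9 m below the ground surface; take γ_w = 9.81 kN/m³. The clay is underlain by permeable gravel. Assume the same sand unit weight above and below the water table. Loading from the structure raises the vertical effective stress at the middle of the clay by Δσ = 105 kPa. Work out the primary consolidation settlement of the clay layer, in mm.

S_c ≈ 176 mm

Mid-depth of clay below the ground surface: z = 3.7 + 5.8/2 = 6.6 m.
Total vertical stress at mid-clay: σ_v = 18.8×3.7 + 17.1×2.9 = 119.15 kPa.
Pore pressure: u = 9.81×(6.6 − 2.9) = 36.297 kPa.
Initial effective stress: σ'_0 = σ_v − u = 119.15 − 36.297 = 82.853 kPa.
Final effective stress: σ'_f = σ'_0 + Δσ = 82.853 + 105 = 187.85 kPa.
Normally consolidated clay, so the full stress increment lies on the virgin compression line:
S_c = C_c·H/(1+e₀)·log₁₀(σ'_f/σ'_0) = 0.18×5.8/(1+1.11)×log₁₀(187.85/82.853)
    = 0.49479 × 0.3555 = 0.1759 m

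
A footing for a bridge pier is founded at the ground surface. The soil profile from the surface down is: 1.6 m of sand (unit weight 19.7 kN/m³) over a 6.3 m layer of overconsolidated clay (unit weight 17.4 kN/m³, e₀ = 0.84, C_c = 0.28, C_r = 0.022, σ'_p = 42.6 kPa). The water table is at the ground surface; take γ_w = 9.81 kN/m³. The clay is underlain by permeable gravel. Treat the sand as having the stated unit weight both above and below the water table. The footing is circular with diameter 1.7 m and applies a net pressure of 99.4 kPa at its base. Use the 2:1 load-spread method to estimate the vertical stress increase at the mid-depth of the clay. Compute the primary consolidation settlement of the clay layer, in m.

S_c ≈ 0.04 m

Mid-depth of clay below the ground surface: z = 1.6 + 6.3/2 = 4.75 m.
Total vertical stress at mid-clay: σ_v = 19.7×1.6 + 17.4×3.15 = 86.33 kPa.
Pore pressure: u = 9.81×(4.75 − 0) = 46.598 kPa.
Initial effective stress: σ'_0 = σ_v − u = 86.33 − 46.598 = 39.732 kPa.
Stress increase at mid-clay by the 2:1 spreading method:
Δσ ≈ qD²/(D+z)² = 99.4×1.7²/(1.7+4.75)² = 6.905 kPa
Final effective stress: σ'_f = 39.732 + 6.905 = 46.637 kPa.
σ'_f = 46.637 > σ'_p = 42.6 kPa, so the stress path crosses the preconsolidation pressure — recompression up to σ'_p, then virgin compression beyond:
S_c = H/(1+e₀)·[C_r·log₁₀(σ'_p/σ'_0) + C_c·log₁₀(σ'_f/σ'_p)]
    = 6.3/1.84 × [0.022×log₁₀(42.6/39.732) + 0.28×log₁₀(46.637/42.6)]
    = 3.4239 × [0.00066592 + 0.01101] = 0.03998 m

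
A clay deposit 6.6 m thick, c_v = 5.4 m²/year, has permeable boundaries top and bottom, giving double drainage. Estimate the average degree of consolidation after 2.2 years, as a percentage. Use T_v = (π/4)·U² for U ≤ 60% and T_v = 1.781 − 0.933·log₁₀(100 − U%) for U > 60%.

U ≈ 94.5 %

Drainage path length: H_d = H/2 = 3.3 m (double drainage).
T_v = c_v·t/H_d² = 5.4×2.2/3.3² = 1.0909.
T_v = 1.0909 corresponds to the U > 60% branch:
U = 1 − 10^((1.781 − T_v)/0.933)/100 = 0.9451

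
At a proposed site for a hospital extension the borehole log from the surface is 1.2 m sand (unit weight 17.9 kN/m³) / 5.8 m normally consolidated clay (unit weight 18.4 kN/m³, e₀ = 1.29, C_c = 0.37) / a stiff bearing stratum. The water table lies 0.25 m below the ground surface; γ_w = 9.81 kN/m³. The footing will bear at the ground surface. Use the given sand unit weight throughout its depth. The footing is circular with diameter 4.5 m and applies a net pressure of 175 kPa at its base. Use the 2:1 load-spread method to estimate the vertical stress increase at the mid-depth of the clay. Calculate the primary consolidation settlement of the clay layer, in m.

S_c ≈ 0.338 m

Mid-depth of clay below the ground surface: z = 1.2 + 5.8/2 = 4.1 m.
Total vertical stress at mid-clay: σ_v = 17.9×1.2 + 18.4×2.9 = 74.84 kPa.
Pore pressure: u = 9.81×(4.1 − 0.25) = 37.769 kPa.
Initial effective stress: σ'_0 = σ_v − u = 74.84 − 37.769 = 37.071 kPa.
Stress increase at mid-clay by the 2:1 spreading method:
Δσ ≈ qD²/(D+z)² = 175×4.5²/(4.5+4.1)² = 47.914 kPa
Final effective stress: σ'_f = σ'_0 + Δσ = 37.071 + 47.914 = 84.985 kPa.
Normally consolidated clay, so the full stress increment lies on the virgin compression line:
S_c = C_c·H/(1+e₀)·log₁₀(σ'_f/σ'_0) = 0.37×5.8/(1+1.29)×log₁₀(84.985/37.071)
    = 0.93712 × 0.36031 = 0.3377 m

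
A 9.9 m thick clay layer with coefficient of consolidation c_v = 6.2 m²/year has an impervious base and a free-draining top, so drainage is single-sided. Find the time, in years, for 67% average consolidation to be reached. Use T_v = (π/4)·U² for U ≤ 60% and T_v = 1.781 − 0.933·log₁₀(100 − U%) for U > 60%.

Drainage path length: H_d = H = 9.9 m (single drainage).
U > 60%: T_v = 1.781 − 0.933·log₁₀(100 − 67) = 0.36423.
t = T_v·H_d²/c_v = 0.36423×9.9²/6.2 = 5.758 years.

t ≈ 5.76 years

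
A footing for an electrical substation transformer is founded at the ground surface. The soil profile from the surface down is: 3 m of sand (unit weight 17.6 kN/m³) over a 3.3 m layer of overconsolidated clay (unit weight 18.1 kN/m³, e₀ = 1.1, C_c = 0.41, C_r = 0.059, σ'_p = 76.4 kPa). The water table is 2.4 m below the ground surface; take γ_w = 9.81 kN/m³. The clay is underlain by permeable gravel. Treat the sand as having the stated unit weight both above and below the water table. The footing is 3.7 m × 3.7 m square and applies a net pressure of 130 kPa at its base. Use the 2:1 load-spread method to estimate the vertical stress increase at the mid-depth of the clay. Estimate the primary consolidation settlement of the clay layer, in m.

Mid-depth of clay below the ground surface: z = 3 + 3.3/2 = 4.65 m.
Total vertical stress at mid-clay: σ_v = 17.6×3 + 18.1×1.65 = 82.665 kPa.
Pore pressure: u = 9.81×(4.65 − 2.4) = 22.073 kPa.
Initial effective stress: σ'_0 = σ_v − u = 82.665 − 22.073 = 60.592 kPa.
Stress increase at mid-clay by the 2:1 spreading method:
Δσ = qBL/((B+z)(L+z)) = 130×3.7×3.7/((3.7+4.65)(3.7+4.65)) = 25.525 kPa
Final effective stress: σ'_f = 60.592 + 25.525 = 86.117 kPa.
σ'_f = 86.117 > σ'_p = 76.4 kPa, so the stress path crosses the preconsolidation pressure — recompression up to σ'_p, then virgin compression beyond:
S_c = H/(1+e₀)·[C_r·log₁₀(σ'_p/σ'_0) + C_c·log₁₀(σ'_f/σ'_p)]
    = 3.3/2.1 × [0.059×log₁₀(76.4/60.592) + 0.41×log₁₀(86.117/76.4)]
    = 1.5714 × [0.00594 + 0.021318] = 0.04283 m

S_c ≈ 0.0428 m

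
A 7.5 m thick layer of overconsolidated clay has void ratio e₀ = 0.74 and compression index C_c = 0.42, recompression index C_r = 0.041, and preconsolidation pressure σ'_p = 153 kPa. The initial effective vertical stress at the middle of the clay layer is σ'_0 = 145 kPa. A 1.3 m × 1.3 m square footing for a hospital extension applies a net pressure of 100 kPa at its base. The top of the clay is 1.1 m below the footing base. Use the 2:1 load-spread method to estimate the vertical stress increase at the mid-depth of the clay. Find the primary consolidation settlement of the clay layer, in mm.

Mid-depth of clay below the footing base: z = 1.1 + 7.5/2 = 4.85 m.
Stress increase at mid-clay by the 2:1 spreading method:
Δσ = qBL/((B+z)(L+z)) = 100×1.3×1.3/((1.3+4.85)(1.3+4.85)) = 4.4682 kPa
Final effective stress: σ'_f = 145 + 4.4682 = 149.47 kPa.
σ'_f = 149.47 ≤ σ'_p = 153 kPa, so the clay remains overconsolidated and only the recompression index applies:
S_c = C_r·H/(1+e₀)·log₁₀(σ'_f/σ'_0) = 0.041×7.5/1.74×log₁₀(149.47/145)
    = 0.17672 × 0.013186 = 0.00233 m

S_c ≈ 2.33 mm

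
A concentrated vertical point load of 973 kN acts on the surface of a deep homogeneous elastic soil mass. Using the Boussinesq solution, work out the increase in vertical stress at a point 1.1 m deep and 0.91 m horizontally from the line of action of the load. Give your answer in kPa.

Boussinesq vertical stress below a point load on an elastic half-space:
Δσ_z = 3P/(2πz²) · [1 + (r/z)²]^(−5/2)
r/z = 0.91/1.1 = 0.82727; [1+(r/z)²]^(−5/2) = 0.27158.
Δσ_z = 3×973/(2π×1.1²) × 0.27158 = 383.94 × 0.27158 = 104.3 kPa

Δσ_z ≈ 104 kPa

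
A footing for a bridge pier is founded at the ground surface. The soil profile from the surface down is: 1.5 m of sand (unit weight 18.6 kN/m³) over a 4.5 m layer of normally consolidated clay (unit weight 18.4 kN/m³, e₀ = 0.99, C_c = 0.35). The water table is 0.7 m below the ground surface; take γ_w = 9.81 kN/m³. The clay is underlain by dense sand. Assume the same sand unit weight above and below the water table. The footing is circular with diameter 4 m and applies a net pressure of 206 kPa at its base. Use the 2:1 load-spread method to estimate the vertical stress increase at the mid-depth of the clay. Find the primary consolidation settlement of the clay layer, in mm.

S_c ≈ 300 mm

Mid-depth of clay below the ground surface: z = 1.5 + 4.5/2 = 3.75 m.
Total vertical stress at mid-clay: σ_v = 18.6×1.5 + 18.4×2.25 = 69.3 kPa.
Pore pressure: u = 9.81×(3.75 − 0.7) = 29.921 kPa.
Initial effective stress: σ'_0 = σ_v − u = 69.3 − 29.921 = 39.379 kPa.
Stress increase at mid-clay by the 2:1 spreading method:
Δσ ≈ qD²/(D+z)² = 206×4²/(4+3.75)² = 54.876 kPa
Final effective stress: σ'_f = σ'_0 + Δσ = 39.379 + 54.876 = 94.255 kPa.
Normally consolidated clay, so the full stress increment lies on the virgin compression line:
S_c = C_c·H/(1+e₀)·log₁₀(σ'_f/σ'_0) = 0.35×4.5/(1+0.99)×log₁₀(94.255/39.379)
    = 0.79146 × 0.37904 = 0.3 m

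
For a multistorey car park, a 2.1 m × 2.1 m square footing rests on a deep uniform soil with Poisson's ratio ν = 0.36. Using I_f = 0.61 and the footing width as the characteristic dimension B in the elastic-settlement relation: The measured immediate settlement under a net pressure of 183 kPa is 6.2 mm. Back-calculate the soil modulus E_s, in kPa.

S_e = q·B·(1−ν²)/E_s · I_f  ⇒  E_s = q·B·(1−ν²)·I_f / S_e.
E_s = 183 × 2.1 × 0.8704 × 0.61 / 0.0062 = 32910 kPa

E_s ≈ 32900 kPa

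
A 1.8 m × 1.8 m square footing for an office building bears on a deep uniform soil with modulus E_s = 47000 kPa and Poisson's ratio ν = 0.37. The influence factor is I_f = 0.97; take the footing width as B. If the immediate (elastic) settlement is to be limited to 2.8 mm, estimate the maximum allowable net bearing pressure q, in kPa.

S_e = q·B·(1−ν²)/E_s · I_f  ⇒  q = S_e·E_s / (B·(1−ν²)·I_f).
q = 0.0028 × 47000 / (1.8 × 0.8631 × 0.97) = 87.33 kPa

q ≈ 87.3 kPa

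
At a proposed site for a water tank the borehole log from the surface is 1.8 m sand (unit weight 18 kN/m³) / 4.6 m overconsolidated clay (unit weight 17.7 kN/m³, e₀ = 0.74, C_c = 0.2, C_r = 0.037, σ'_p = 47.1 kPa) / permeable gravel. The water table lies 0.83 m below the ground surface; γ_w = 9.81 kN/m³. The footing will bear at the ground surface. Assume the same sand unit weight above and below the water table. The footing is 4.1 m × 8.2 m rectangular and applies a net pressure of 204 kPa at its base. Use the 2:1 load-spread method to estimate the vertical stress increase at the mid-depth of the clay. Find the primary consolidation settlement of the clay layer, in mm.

S_c ≈ 199 mm

Mid-depth of clay below the ground surface: z = 1.8 + 4.6/2 = 4.1 m.
Total vertical stress at mid-clay: σ_v = 18×1.8 + 17.7×2.3 = 73.11 kPa.
Pore pressure: u = 9.81×(4.1 − 0.83) = 32.079 kPa.
Initial effective stress: σ'_0 = σ_v − u = 73.11 − 32.079 = 41.031 kPa.
Stress increase at mid-clay by the 2:1 spreading method:
Δσ = qBL/((B+z)(L+z)) = 204×4.1×8.2/((4.1+4.1)(8.2+4.1)) = 68 kPa
Final effective stress: σ'_f = 41.031 + 68 = 109.03 kPa.
σ'_f = 109.03 > σ'_p = 47.1 kPa, so the stress path crosses the preconsolidation pressure — recompression up to σ'_p, then virgin compression beyond:
S_c = H/(1+e₀)·[C_r·log₁₀(σ'_p/σ'_0) + C_c·log₁₀(σ'_f/σ'_p)]
    = 4.6/1.74 × [0.037×log₁₀(47.1/41.031) + 0.2×log₁₀(109.03/47.1)]
    = 2.6437 × [0.0022166 + 0.072905] = 0.1986 m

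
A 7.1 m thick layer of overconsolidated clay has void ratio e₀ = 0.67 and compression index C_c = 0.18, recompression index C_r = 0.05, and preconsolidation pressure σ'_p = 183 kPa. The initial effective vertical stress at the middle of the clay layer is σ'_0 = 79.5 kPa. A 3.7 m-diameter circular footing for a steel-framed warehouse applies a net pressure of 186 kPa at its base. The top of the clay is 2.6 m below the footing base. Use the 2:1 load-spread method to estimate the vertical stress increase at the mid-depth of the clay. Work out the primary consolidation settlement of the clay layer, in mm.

S_c ≈ 26.3 mm

Mid-depth of clay below the footing base: z = 2.6 + 7.1/2 = 6.15 m.
Stress increase at mid-clay by the 2:1 spreading method:
Δσ ≈ qD²/(D+z)² = 186×3.7²/(3.7+6.15)² = 26.245 kPa
Final effective stress: σ'_f = 79.5 + 26.245 = 105.75 kPa.
σ'_f = 105.75 ≤ σ'_p = 183 kPa, so the clay remains overconsolidated and only the recompression index applies:
S_c = C_r·H/(1+e₀)·log₁₀(σ'_f/σ'_0) = 0.05×7.1/1.67×log₁₀(105.75/79.5)
    = 0.21258 × 0.12391 = 0.02634 m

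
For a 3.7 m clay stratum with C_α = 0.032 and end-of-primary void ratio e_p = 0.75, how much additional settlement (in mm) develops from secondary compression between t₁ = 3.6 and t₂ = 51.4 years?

Secondary compression: S_s = C_α·H/(1+e_p)·log₁₀(t₂/t₁)
S_s = 0.032×3.7/(1+0.75)×log₁₀(51.4/3.6)
    = 0.06766 × 1.155 = 0.07812 m

S_s ≈ 78.1 mm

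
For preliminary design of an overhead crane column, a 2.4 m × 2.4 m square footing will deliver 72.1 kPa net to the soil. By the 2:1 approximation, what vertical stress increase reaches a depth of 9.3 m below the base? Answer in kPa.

Δσ_z ≈ 3.03 kPa

By the 2:1 method the load spreads at 1 horizontal : 2 vertical, so at depth z the loaded area has grown by z in each plan dimension:
Δσ = qBL/((B+z)(L+z)) = 72.1×2.4×2.4/((2.4+9.3)(2.4+9.3)) = 3.0338 kPa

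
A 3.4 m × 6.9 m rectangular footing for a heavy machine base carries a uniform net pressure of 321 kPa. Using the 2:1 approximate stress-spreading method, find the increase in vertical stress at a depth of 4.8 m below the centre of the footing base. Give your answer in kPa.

By the 2:1 method the load spreads at 1 horizontal : 2 vertical, so at depth z the loaded area has grown by z in each plan dimension:
Δσ = qBL/((B+z)(L+z)) = 321×3.4×6.9/((3.4+4.8)(6.9+4.8)) = 78.493 kPa

Δσ_z ≈ 78.5 kPa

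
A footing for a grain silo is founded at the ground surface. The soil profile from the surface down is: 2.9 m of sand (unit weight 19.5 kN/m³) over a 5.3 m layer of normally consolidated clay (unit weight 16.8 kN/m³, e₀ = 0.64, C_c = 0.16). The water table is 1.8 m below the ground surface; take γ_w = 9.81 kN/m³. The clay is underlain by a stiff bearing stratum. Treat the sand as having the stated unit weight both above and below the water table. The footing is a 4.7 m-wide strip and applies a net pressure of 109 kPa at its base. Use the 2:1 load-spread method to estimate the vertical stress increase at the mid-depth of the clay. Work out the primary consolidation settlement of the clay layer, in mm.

Mid-depth of clay below the ground surface: z = 2.9 + 5.3/2 = 5.55 m.
Total vertical stress at mid-clay: σ_v = 19.5×2.9 + 16.8×2.65 = 101.07 kPa.
Pore pressure: u = 9.81×(5.55 − 1.8) = 36.788 kPa.
Initial effective stress: σ'_0 = σ_v − u = 101.07 − 36.788 = 64.282 kPa.
Stress increase at mid-clay by the 2:1 spreading method:
Δσ = qB/(B+z) = 109×4.7/(4.7+5.55) = 49.98 kPa
Final effective stress: σ'_f = σ'_0 + Δσ = 64.282 + 49.98 = 114.26 kPa.
Normally consolidated clay, so the full stress increment lies on the virgin compression line:
S_c = C_c·H/(1+e₀)·log₁₀(σ'_f/σ'_0) = 0.16×5.3/(1+0.64)×log₁₀(114.26/64.282)
    = 0.51707 × 0.2498 = 0.1292 m

S_c ≈ 129 mm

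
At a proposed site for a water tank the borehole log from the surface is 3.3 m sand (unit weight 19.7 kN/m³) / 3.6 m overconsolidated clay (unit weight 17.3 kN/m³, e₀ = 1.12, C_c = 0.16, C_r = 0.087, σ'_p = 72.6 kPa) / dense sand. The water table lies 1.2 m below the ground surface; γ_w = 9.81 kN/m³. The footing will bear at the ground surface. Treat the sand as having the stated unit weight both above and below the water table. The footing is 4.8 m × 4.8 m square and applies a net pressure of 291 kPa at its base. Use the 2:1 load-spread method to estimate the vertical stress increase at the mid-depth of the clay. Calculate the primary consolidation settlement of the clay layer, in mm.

Mid-depth of clay below the ground surface: z = 3.3 + 3.6/2 = 5.1 m.
Total vertical stress at mid-clay: σ_v = 19.7×3.3 + 17.3×1.8 = 96.15 kPa.
Pore pressure: u = 9.81×(5.1 − 1.2) = 38.259 kPa.
Initial effective stress: σ'_0 = σ_v − u = 96.15 − 38.259 = 57.891 kPa.
Stress increase at mid-clay by the 2:1 spreading method:
Δσ = qBL/((B+z)(L+z)) = 291×4.8×4.8/((4.8+5.1)(4.8+5.1)) = 68.408 kPa
Final effective stress: σ'_f = 57.891 + 68.408 = 126.3 kPa.
σ'_f = 126.3 > σ'_p = 72.6 kPa, so the stress path crosses the preconsolidation pressure — recompression up to σ'_p, then virgin compression beyond:
S_c = H/(1+e₀)·[C_r·log₁₀(σ'_p/σ'_0) + C_c·log₁₀(σ'_f/σ'_p)]
    = 3.6/2.12 × [0.087×log₁₀(72.6/57.891) + 0.16×log₁₀(126.3/72.6)]
    = 1.6981 × [0.0085543 + 0.038475] = 0.07986 m

S_c ≈ 79.9 mm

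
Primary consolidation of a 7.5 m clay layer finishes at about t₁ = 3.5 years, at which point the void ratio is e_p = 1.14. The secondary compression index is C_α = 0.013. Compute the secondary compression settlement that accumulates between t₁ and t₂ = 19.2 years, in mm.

Secondary compression: S_s = C_α·H/(1+e_p)·log₁₀(t₂/t₁)
S_s = 0.013×7.5/(1+1.14)×log₁₀(19.2/3.5)
    = 0.04556 × 0.7392 = 0.03368 m

S_s ≈ 33.7 mm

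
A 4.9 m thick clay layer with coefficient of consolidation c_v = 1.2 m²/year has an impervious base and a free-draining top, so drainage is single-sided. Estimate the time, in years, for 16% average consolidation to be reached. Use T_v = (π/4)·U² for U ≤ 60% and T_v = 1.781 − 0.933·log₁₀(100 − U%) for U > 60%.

t ≈ 0.402 years

Drainage path length: H_d = H = 4.9 m (single drainage).
U ≤ 60%: T_v = (π/4)·U² = (π/4)×0.16² = 0.020106.
t = T_v·H_d²/c_v = 0.020106×4.9²/1.2 = 0.4023 years.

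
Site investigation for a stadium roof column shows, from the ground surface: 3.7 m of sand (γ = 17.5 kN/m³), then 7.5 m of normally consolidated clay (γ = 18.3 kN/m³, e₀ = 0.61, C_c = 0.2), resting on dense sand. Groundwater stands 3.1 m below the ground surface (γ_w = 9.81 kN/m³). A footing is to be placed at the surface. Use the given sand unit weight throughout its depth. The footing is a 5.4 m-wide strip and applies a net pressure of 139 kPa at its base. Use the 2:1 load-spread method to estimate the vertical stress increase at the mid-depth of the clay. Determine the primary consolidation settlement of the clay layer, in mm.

Mid-depth of clay below the ground surface: z = 3.7 + 7.5/2 = 7.45 m.
Total vertical stress at mid-clay: σ_v = 17.5×3.7 + 18.3×3.75 = 133.38 kPa.
Pore pressure: u = 9.81×(7.45 − 3.1) = 42.673 kPa.
Initial effective stress: σ'_0 = σ_v − u = 133.38 − 42.673 = 90.707 kPa.
Stress increase at mid-clay by the 2:1 spreading method:
Δσ = qB/(B+z) = 139×5.4/(5.4+7.45) = 58.412 kPa
Final effective stress: σ'_f = σ'_0 + Δσ = 90.707 + 58.412 = 149.12 kPa.
Normally consolidated clay, so the full stress increment lies on the virgin compression line:
S_c = C_c·H/(1+e₀)·log₁₀(σ'_f/σ'_0) = 0.2×7.5/(1+0.61)×log₁₀(149.12/90.707)
    = 0.93168 × 0.2159 = 0.2011 m

S_c ≈ 201 mm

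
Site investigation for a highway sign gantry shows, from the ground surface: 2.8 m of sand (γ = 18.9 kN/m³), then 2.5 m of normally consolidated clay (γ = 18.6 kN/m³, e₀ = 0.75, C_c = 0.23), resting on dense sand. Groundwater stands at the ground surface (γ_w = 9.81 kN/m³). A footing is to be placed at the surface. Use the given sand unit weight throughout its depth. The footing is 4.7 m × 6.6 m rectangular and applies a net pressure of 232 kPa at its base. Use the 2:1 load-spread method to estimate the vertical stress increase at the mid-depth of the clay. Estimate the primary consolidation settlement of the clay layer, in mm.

S_c ≈ 162 mm

Mid-depth of clay below the ground surface: z = 2.8 + 2.5/2 = 4.05 m.
Total vertical stress at mid-clay: σ_v = 18.9×2.8 + 18.6×1.25 = 76.17 kPa.
Pore pressure: u = 9.81×(4.05 − 0) = 39.73 kPa.
Initial effective stress: σ'_0 = σ_v − u = 76.17 − 39.73 = 36.44 kPa.
Stress increase at mid-clay by the 2:1 spreading method:
Δσ = qBL/((B+z)(L+z)) = 232×4.7×6.6/((4.7+4.05)(6.6+4.05)) = 77.228 kPa
Final effective stress: σ'_f = σ'_0 + Δσ = 36.44 + 77.228 = 113.67 kPa.
Normally consolidated clay, so the full stress increment lies on the virgin compression line:
S_c = C_c·H/(1+e₀)·log₁₀(σ'_f/σ'_0) = 0.23×2.5/(1+0.75)×log₁₀(113.67/36.44)
    = 0.32857 × 0.49407 = 0.1623 m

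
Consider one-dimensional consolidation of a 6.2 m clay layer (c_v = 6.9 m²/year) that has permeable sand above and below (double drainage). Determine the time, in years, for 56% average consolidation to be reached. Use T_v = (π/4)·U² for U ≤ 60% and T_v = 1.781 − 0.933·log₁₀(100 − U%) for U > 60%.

t ≈ 0.343 years

Drainage path length: H_d = H/2 = 3.1 m (double drainage).
U ≤ 60%: T_v = (π/4)·U² = (π/4)×0.56² = 0.2463.
t = T_v·H_d²/c_v = 0.2463×3.1²/6.9 = 0.343 years.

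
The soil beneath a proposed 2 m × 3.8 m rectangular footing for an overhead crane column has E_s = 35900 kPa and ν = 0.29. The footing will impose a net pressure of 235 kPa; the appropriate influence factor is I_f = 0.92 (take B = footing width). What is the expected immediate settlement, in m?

Immediate (elastic) settlement: S_e = q·B·(1−ν²)/E_s · I_f.
S_e = 235 × 2 × (1 − 0.29²) / 35900 × 0.92
    = 235 × 2 × 0.9159 / 35900 × 0.92
    = 0.01103 m

S_e ≈ 0.011 m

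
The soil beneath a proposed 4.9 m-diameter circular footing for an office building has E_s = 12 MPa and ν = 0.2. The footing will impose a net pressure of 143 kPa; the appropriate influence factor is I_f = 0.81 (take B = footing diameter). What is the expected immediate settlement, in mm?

Immediate (elastic) settlement: S_e = q·B·(1−ν²)/E_s · I_f.
E_s = 12 MPa = 12000 kPa.
S_e = 143 × 4.9 × (1 − 0.2²) / 12000 × 0.81
    = 143 × 4.9 × 0.96 / 12000 × 0.81
    = 0.04541 m = 45.41 mm

S_e ≈ 45.4 mm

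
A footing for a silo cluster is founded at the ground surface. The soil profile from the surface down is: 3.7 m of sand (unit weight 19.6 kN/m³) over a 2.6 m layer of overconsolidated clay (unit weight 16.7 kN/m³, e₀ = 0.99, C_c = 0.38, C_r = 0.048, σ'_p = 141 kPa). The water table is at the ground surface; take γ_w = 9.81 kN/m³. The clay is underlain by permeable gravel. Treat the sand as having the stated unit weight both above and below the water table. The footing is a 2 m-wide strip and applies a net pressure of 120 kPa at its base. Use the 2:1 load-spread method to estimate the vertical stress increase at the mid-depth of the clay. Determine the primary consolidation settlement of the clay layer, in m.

S_c ≈ 0.0154 m

Mid-depth of clay below the ground surface: z = 3.7 + 2.6/2 = 5 m.
Total vertical stress at mid-clay: σ_v = 19.6×3.7 + 16.7×1.3 = 94.23 kPa.
Pore pressure: u = 9.81×(5 − 0) = 49.05 kPa.
Initial effective stress: σ'_0 = σ_v − u = 94.23 − 49.05 = 45.18 kPa.
Stress increase at mid-clay by the 2:1 spreading method:
Δσ = qB/(B+z) = 120×2/(2+5) = 34.286 kPa
Final effective stress: σ'_f = 45.18 + 34.286 = 79.466 kPa.
σ'_f = 79.466 ≤ σ'_p = 141 kPa, so the clay remains overconsolidated and only the recompression index applies:
S_c = C_r·H/(1+e₀)·log₁₀(σ'_f/σ'_0) = 0.048×2.6/1.99×log₁₀(79.466/45.18)
    = 0.062712 × 0.24524 = 0.01538 m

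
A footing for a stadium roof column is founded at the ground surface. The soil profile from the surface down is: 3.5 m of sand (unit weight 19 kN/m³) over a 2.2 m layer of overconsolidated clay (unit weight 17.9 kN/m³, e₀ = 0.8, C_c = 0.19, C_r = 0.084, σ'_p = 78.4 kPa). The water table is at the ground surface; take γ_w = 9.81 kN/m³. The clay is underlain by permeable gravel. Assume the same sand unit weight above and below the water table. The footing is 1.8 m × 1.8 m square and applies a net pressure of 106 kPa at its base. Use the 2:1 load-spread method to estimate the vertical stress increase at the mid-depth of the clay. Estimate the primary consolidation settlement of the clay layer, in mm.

S_c ≈ 8.28 mm

Mid-depth of clay below the ground surface: z = 3.5 + 2.2/2 = 4.6 m.
Total vertical stress at mid-clay: σ_v = 19×3.5 + 17.9×1.1 = 86.19 kPa.
Pore pressure: u = 9.81×(4.6 − 0) = 45.126 kPa.
Initial effective stress: σ'_0 = σ_v − u = 86.19 − 45.126 = 41.064 kPa.
Stress increase at mid-clay by the 2:1 spreading method:
Δσ = qBL/((B+z)(L+z)) = 106×1.8×1.8/((1.8+4.6)(1.8+4.6)) = 8.3848 kPa
Final effective stress: σ'_f = 41.064 + 8.3848 = 49.449 kPa.
σ'_f = 49.449 ≤ σ'_p = 78.4 kPa, so the clay remains overconsolidated and only the recompression index applies:
S_c = C_r·H/(1+e₀)·log₁₀(σ'_f/σ'_0) = 0.084×2.2/1.8×log₁₀(49.449/41.064)
    = 0.10266 × 0.080696 = 0.008285 m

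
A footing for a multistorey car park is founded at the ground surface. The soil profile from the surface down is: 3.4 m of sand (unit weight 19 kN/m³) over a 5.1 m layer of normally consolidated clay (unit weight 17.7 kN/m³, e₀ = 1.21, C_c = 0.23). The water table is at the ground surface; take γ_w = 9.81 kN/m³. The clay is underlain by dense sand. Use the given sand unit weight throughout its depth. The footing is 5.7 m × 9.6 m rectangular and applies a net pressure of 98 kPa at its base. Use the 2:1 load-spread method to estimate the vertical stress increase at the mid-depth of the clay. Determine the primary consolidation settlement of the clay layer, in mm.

S_c ≈ 105 mm

Mid-depth of clay below the ground surface: z = 3.4 + 5.1/2 = 5.95 m.
Total vertical stress at mid-clay: σ_v = 19×3.4 + 17.7×2.55 = 109.73 kPa.
Pore pressure: u = 9.81×(5.95 − 0) = 58.37 kPa.
Initial effective stress: σ'_0 = σ_v − u = 109.73 − 58.37 = 51.36 kPa.
Stress increase at mid-clay by the 2:1 spreading method:
Δσ = qBL/((B+z)(L+z)) = 98×5.7×9.6/((5.7+5.95)(9.6+5.95)) = 29.602 kPa
Final effective stress: σ'_f = σ'_0 + Δσ = 51.36 + 29.602 = 80.962 kPa.
Normally consolidated clay, so the full stress increment lies on the virgin compression line:
S_c = C_c·H/(1+e₀)·log₁₀(σ'_f/σ'_0) = 0.23×5.1/(1+1.21)×log₁₀(80.962/51.36)
    = 0.53077 × 0.19766 = 0.1049 m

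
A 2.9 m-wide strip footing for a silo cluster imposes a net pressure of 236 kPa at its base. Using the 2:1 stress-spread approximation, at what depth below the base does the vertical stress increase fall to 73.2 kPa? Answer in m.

2:1 spreading — at depth z the loaded area has grown by z in each plan dimension:
qB/(B+z) = Δσ_z ⇒ z = qB/Δσ_z − B = 236×2.9/73.2 − 2.9 = 6.45 m

z ≈ 6.45 m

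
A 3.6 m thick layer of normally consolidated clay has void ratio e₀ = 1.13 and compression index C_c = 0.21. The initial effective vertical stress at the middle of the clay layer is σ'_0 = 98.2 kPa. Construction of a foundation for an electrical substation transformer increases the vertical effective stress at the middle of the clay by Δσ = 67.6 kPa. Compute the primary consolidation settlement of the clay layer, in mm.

Final effective stress: σ'_f = σ'_0 + Δσ = 98.2 + 67.6 = 165.8 kPa.
Normally consolidated clay, so the full stress increment lies on the virgin compression line:
S_c = C_c·H/(1+e₀)·log₁₀(σ'_f/σ'_0) = 0.21×3.6/(1+1.13)×log₁₀(165.8/98.2)
    = 0.35493 × 0.22747 = 0.08074 m

S_c ≈ 80.7 mm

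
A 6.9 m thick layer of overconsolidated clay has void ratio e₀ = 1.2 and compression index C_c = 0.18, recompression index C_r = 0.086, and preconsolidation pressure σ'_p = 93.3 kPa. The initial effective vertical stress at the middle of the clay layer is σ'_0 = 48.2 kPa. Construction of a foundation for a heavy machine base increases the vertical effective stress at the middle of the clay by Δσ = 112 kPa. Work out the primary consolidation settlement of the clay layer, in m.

Final effective stress: σ'_f = 48.2 + 112 = 160.2 kPa.
σ'_f = 160.2 > σ'_p = 93.3 kPa, so the stress path crosses the preconsolidation pressure — recompression up to σ'_p, then virgin compression beyond:
S_c = H/(1+e₀)·[C_r·log₁₀(σ'_p/σ'_0) + C_c·log₁₀(σ'_f/σ'_p)]
    = 6.9/2.2 × [0.086×log₁₀(93.3/48.2) + 0.18×log₁₀(160.2/93.3)]
    = 3.1364 × [0.024668 + 0.042261] = 0.2099 m

S_c ≈ 0.21 m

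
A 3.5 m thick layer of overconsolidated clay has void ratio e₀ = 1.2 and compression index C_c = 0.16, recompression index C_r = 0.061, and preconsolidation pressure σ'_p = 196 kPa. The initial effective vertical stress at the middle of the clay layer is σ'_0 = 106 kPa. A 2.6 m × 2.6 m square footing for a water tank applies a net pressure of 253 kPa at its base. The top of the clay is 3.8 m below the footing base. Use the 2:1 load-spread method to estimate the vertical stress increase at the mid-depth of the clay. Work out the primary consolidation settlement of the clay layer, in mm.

Mid-depth of clay below the footing base: z = 3.8 + 3.5/2 = 5.55 m.
Stress increase at mid-clay by the 2:1 spreading method:
Δσ = qBL/((B+z)(L+z)) = 253×2.6×2.6/((2.6+5.55)(2.6+5.55)) = 25.749 kPa
Final effective stress: σ'_f = 106 + 25.749 = 131.75 kPa.
σ'_f = 131.75 ≤ σ'_p = 196 kPa, so the clay remains overconsolidated and only the recompression index applies:
S_c = C_r·H/(1+e₀)·log₁₀(σ'_f/σ'_0) = 0.061×3.5/2.2×log₁₀(131.75/106)
    = 0.097045 × 0.094445 = 0.009165 m

S_c ≈ 9.17 mm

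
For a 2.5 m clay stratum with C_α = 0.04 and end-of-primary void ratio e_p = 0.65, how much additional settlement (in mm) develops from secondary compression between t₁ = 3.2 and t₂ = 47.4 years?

S_s ≈ 70.9 mm

Secondary compression: S_s = C_α·H/(1+e_p)·log₁₀(t₂/t₁)
S_s = 0.04×2.5/(1+0.65)×log₁₀(47.4/3.2)
    = 0.06061 × 1.171 = 0.07095 m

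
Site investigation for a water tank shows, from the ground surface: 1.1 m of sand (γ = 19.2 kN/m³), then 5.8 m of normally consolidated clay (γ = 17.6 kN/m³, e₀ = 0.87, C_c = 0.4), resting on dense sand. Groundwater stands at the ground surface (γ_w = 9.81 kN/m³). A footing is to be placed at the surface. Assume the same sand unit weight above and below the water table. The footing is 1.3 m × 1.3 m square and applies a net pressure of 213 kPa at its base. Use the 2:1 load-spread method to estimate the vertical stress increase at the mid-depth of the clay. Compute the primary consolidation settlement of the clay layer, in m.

S_c ≈ 0.177 m

Mid-depth of clay below the ground surface: z = 1.1 + 5.8/2 = 4 m.
Total vertical stress at mid-clay: σ_v = 19.2×1.1 + 17.6×2.9 = 72.16 kPa.
Pore pressure: u = 9.81×(4 − 0) = 39.24 kPa.
Initial effective stress: σ'_0 = σ_v − u = 72.16 − 39.24 = 32.92 kPa.
Stress increase at mid-clay by the 2:1 spreading method:
Δσ = qBL/((B+z)(L+z)) = 213×1.3×1.3/((1.3+4)(1.3+4)) = 12.815 kPa
Final effective stress: σ'_f = σ'_0 + Δσ = 32.92 + 12.815 = 45.735 kPa.
Normally consolidated clay, so the full stress increment lies on the virgin compression line:
S_c = C_c·H/(1+e₀)·log₁₀(σ'_f/σ'_0) = 0.4×5.8/(1+0.87)×log₁₀(45.735/32.92)
    = 1.2406 × 0.14279 = 0.1771 m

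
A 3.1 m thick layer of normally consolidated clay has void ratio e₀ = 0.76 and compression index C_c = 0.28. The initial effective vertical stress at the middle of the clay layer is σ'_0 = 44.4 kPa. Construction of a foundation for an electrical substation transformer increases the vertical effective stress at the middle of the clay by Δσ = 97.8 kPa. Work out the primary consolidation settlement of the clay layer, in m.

S_c ≈ 0.249 m

Final effective stress: σ'_f = σ'_0 + Δσ = 44.4 + 97.8 = 142.2 kPa.
Normally consolidated clay, so the full stress increment lies on the virgin compression line:
S_c = C_c·H/(1+e₀)·log₁₀(σ'_f/σ'_0) = 0.28×3.1/(1+0.76)×log₁₀(142.2/44.4)
    = 0.49318 × 0.50552 = 0.2493 m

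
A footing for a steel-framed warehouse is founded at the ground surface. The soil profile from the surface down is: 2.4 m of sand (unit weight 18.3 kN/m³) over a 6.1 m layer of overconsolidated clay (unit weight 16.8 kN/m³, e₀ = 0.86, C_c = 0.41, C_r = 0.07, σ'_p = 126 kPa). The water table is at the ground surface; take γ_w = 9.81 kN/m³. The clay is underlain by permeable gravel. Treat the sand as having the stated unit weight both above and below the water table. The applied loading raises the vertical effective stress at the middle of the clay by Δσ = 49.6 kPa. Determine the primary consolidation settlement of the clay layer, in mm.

Mid-depth of clay below the ground surface: z = 2.4 + 6.1/2 = 5.45 m.
Total vertical stress at mid-clay: σ_v = 18.3×2.4 + 16.8×3.05 = 95.16 kPa.
Pore pressure: u = 9.81×(5.45 − 0) = 53.465 kPa.
Initial effective stress: σ'_0 = σ_v − u = 95.16 − 53.465 = 41.695 kPa.
Final effective stress: σ'_f = 41.695 + 49.6 = 91.295 kPa.
σ'_f = 91.295 ≤ σ'_p = 126 kPa, so the clay remains overconsolidated and only the recompression index applies:
S_c = C_r·H/(1+e₀)·log₁₀(σ'_f/σ'_0) = 0.07×6.1/1.86×log₁₀(91.295/41.695)
    = 0.22957 × 0.34036 = 0.07814 m

S_c ≈ 78.1 mm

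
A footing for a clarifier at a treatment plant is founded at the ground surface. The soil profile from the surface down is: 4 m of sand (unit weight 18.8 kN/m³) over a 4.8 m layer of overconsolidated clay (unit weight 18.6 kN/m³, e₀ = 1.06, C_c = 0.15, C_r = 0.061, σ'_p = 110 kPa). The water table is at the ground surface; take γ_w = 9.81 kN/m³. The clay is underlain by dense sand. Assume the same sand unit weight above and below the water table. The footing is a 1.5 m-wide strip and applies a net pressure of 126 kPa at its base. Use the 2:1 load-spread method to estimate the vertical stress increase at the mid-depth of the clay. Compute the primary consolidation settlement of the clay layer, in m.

Mid-depth of clay below the ground surface: z = 4 + 4.8/2 = 6.4 m.
Total vertical stress at mid-clay: σ_v = 18.8×4 + 18.6×2.4 = 119.84 kPa.
Pore pressure: u = 9.81×(6.4 − 0) = 62.784 kPa.
Initial effective stress: σ'_0 = σ_v − u = 119.84 − 62.784 = 57.056 kPa.
Stress increase at mid-clay by the 2:1 spreading method:
Δσ = qB/(B+z) = 126×1.5/(1.5+6.4) = 23.924 kPa
Final effective stress: σ'_f = 57.056 + 23.924 = 80.98 kPa.
σ'_f = 80.98 ≤ σ'_p = 110 kPa, so the clay remains overconsolidated and only the recompression index applies:
S_c = C_r·H/(1+e₀)·log₁₀(σ'_f/σ'_0) = 0.061×4.8/2.06×log₁₀(80.98/57.056)
    = 0.14214 × 0.15208 = 0.02162 m

S_c ≈ 0.0216 m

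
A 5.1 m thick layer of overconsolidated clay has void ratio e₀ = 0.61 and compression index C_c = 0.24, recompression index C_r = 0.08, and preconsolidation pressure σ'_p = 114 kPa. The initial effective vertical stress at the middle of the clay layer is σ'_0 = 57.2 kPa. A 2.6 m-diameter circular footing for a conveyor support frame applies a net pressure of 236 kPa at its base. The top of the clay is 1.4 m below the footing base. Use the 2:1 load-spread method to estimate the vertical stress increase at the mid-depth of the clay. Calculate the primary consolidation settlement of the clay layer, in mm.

Mid-depth of clay below the footing base: z = 1.4 + 5.1/2 = 3.95 m.
Stress increase at mid-clay by the 2:1 spreading method:
Δσ ≈ qD²/(D+z)² = 236×2.6²/(2.6+3.95)² = 37.186 kPa
Final effective stress: σ'_f = 57.2 + 37.186 = 94.386 kPa.
σ'_f = 94.386 ≤ σ'_p = 114 kPa, so the clay remains overconsolidated and only the recompression index applies:
S_c = C_r·H/(1+e₀)·log₁₀(σ'_f/σ'_0) = 0.08×5.1/1.61×log₁₀(94.386/57.2)
    = 0.25342 × 0.21751 = 0.05512 m

S_c ≈ 55.1 mm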